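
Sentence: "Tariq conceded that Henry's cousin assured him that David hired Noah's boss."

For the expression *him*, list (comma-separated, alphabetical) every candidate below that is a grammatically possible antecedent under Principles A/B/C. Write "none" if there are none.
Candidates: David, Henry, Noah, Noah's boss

*him* is a pronoun; Principle B requires it to be free in its binding domain — the clause headed by 'assured'.
— David: subject of the clause headed by 'hired'; is c-commanded by the pronoun; coreference would bind this R-expression — blocked (Principle C).
— Henry: possessor inside the subject DP of the clause headed by 'assured'; does not c-command the pronoun — Principle B does not apply; allowed.
— Noah: possessor inside the object DP of the clause headed by 'hired'; is c-commanded by the pronoun; coreference would bind this R-expression — blocked (Principle C).
— Noah's boss: object of the clause headed by 'hired'; is c-commanded by the pronoun; coreference would bind this R-expression — blocked (Principle C).

Henry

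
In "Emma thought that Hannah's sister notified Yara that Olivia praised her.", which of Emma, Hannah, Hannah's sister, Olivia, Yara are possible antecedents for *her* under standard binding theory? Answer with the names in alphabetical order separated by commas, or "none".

*her* is a pronoun; Principle B requires it to be free in its binding domain — the clause headed by 'praised'.
— Emma: subject of the matrix clause; c-commands the pronoun but lies outside its binding domain — allowed.
— Hannah: possessor inside the subject DP of the clause headed by 'notified'; does not c-command the pronoun — Principle B does not apply; allowed.
— Hannah's sister: subject of the clause headed by 'notified'; c-commands the pronoun but lies outside its binding domain — allowed.
— Olivia: subject of the clause headed by 'praised'; c-commands the pronoun within its binding domain — blocked (Principle B).
— Yara: object of the clause headed by 'notified'; c-commands the pronoun but lies outside its binding domain — allowed.

Emma, Hannah, Hannah's sister, Yara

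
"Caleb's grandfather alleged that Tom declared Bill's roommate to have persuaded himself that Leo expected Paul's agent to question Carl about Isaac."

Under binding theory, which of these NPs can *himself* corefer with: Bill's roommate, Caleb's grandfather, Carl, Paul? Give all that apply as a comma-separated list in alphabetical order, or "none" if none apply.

*himself* is a reflexive; Principle A requires it to be bound within its binding domain — the clause headed by 'persuaded'.
— Bill's roommate: subject of the clause headed by 'persuaded'; c-commands the reflexive within its binding domain — allowed (Principle A).
— Caleb's grandfather: subject of the matrix clause; c-commands the reflexive but lies outside its binding domain — cannot bind it (Principle A).
— Carl: object of the clause headed by 'question'; does not c-command the reflexive — cannot bind it (Principle A).
— Paul: possessor inside the subject DP of the clause headed by 'question'; does not c-command the reflexive — cannot bind it (Principle A).

Bill's roommate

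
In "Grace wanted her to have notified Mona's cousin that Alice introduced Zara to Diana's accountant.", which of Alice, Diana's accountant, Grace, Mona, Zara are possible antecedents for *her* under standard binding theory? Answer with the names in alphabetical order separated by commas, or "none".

*her* is a pronoun; Principle B requires it to be free in its binding domain — the matrix clause.
— Alice: subject of the clause headed by 'introduced'; is c-commanded by the pronoun; coreference would bind this R-expression — blocked (Principle C).
— Diana's accountant: second object of the clause headed by 'introduced'; is c-commanded by the pronoun; coreference would bind this R-expression — blocked (Principle C).
— Grace: subject of the matrix clause; c-commands the pronoun within its binding domain — blocked (Principle B).
— Mona: possessor inside the object DP of the clause headed by 'notified'; is c-commanded by the pronoun; coreference would bind this R-expression — blocked (Principle C).
— Zara: object of the clause headed by 'introduced'; is c-commanded by the pronoun; coreference would bind this R-expression — blocked (Principle C).

none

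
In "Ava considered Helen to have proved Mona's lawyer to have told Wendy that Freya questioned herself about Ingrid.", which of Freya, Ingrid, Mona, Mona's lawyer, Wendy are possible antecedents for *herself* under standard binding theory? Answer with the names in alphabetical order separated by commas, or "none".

*herself* is a reflexive; Principle A requires it to be bound within its binding domain — the clause headed by 'questioned'.
— Freya: subject of the clause headed by 'questioned'; c-commands the reflexive within its binding domain — allowed (Principle A).
— Ingrid: second object of the clause headed by 'questioned'; does not c-command the reflexive — cannot bind it (Principle A).
— Mona: possessor inside the subject DP of the clause headed by 'told'; does not c-command the reflexive — cannot bind it (Principle A).
— Mona's lawyer: subject of the clause headed by 'told'; c-commands the reflexive but lies outside its binding domain — cannot bind it (Principle A).
— Wendy: object of the clause headed by 'told'; c-commands the reflexive but lies outside its binding domain — cannot bind it (Principle A).

Freya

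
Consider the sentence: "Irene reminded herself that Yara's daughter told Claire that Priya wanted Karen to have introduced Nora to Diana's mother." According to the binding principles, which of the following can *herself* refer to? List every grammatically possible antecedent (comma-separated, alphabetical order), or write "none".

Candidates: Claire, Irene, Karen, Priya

Irene

*herself* is a reflexive; Principle A requires it to be bound within its binding domain — the matrix clause.
— Claire: object of the clause headed by 'told'; does not c-command the reflexive — cannot bind it (Principle A).
— Irene: subject of the matrix clause; c-commands the reflexive within its binding domain — allowed (Principle A).
— Karen: subject of the clause headed by 'introduced'; does not c-command the reflexive — cannot bind it (Principle A).
— Priya: subject of the clause headed by 'wanted'; does not c-command the reflexive — cannot bind it (Principle A).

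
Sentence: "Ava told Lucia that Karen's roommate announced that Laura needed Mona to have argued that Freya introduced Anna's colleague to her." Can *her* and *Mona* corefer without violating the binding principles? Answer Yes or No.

Yes

*Mona* is an R-expression; Principle C requires it to be free (not bound by any c-commanding expression).
— her: second object of the clause headed by 'introduced'; the pronoun does not c-command the R-expression — coreference allowed.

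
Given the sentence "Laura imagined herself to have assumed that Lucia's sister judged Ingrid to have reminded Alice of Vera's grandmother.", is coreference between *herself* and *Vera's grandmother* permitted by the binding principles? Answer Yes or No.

No

*herself* is a reflexive; Principle A requires it to be bound within its binding domain — the matrix clause.
— Vera's grandmother: second object of the clause headed by 'reminded'; does not c-command the reflexive — cannot bind it (Principle A).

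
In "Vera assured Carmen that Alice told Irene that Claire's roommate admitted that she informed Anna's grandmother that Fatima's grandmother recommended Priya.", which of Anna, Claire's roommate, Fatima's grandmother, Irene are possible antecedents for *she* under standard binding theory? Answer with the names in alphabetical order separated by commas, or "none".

Claire's roommate, Irene

*she* is a pronoun; Principle B requires it to be free in its binding domain — the clause headed by 'informed'.
— Anna: possessor inside the object DP of the clause headed by 'informed'; is c-commanded by the pronoun; coreference would bind this R-expression — blocked (Principle C).
— Claire's roommate: subject of the clause headed by 'admitted'; c-commands the pronoun but lies outside its binding domain — allowed.
— Fatima's grandmother: subject of the clause headed by 'recommended'; is c-commanded by the pronoun; coreference would bind this R-expression — blocked (Principle C).
— Irene: object of the clause headed by 'told'; c-commands the pronoun but lies outside its binding domain — allowed.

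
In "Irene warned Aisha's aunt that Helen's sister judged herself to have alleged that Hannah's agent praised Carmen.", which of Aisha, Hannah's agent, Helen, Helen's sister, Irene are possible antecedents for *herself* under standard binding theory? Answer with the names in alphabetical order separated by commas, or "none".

*herself* is a reflexive; Principle A requires it to be bound within its binding domain — the clause headed by 'judged'.
— Aisha: possessor inside the object DP of the matrix clause; does not c-command the reflexive — cannot bind it (Principle A).
— Hannah's agent: subject of the clause headed by 'praised'; does not c-command the reflexive — cannot bind it (Principle A).
— Helen: possessor inside the subject DP of the clause headed by 'judged'; does not c-command the reflexive — cannot bind it (Principle A).
— Helen's sister: subject of the clause headed by 'judged'; c-commands the reflexive within its binding domain — allowed (Principle A).
— Irene: subject of the matrix clause; c-commands the reflexive but lies outside its binding domain — cannot bind it (Principle A).

Helen's sister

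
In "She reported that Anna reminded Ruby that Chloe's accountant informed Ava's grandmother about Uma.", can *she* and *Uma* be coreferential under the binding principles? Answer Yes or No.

*Uma* is an R-expression; Principle C requires it to be free (not bound by any c-commanding expression).
— she: subject of the matrix clause; the pronoun c-commands the R-expression — coreference blocked (Principle C).

No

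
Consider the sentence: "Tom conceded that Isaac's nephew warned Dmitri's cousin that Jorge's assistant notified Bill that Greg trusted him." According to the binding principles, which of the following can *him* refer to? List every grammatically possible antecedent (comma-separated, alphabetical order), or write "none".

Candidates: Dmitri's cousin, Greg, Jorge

*him* is a pronoun; Principle B requires it to be free in its binding domain — the clause headed by 'trusted'.
— Dmitri's cousin: object of the clause headed by 'warned'; c-commands the pronoun but lies outside its binding domain — allowed.
— Greg: subject of the clause headed by 'trusted'; c-commands the pronoun within its binding domain — blocked (Principle B).
— Jorge: possessor inside the subject DP of the clause headed by 'notified'; does not c-command the pronoun — Principle B does not apply; allowed.

Dmitri's cousin, Jorge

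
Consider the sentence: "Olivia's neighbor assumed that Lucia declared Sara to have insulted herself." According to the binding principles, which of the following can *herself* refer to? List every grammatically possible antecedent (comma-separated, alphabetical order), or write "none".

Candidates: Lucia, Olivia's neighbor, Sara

Sara

*herself* is a reflexive; Principle A requires it to be bound within its binding domain — the clause headed by 'insulted'.
— Lucia: subject of the clause headed by 'declared'; c-commands the reflexive but lies outside its binding domain — cannot bind it (Principle A).
— Olivia's neighbor: subject of the matrix clause; c-commands the reflexive but lies outside its binding domain — cannot bind it (Principle A).
— Sara: subject of the clause headed by 'insulted'; c-commands the reflexive within its binding domain — allowed (Principle A).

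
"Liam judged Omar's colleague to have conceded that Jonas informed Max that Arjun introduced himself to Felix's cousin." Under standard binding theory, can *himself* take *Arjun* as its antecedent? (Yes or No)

*himself* is a reflexive; Principle A requires it to be bound within its binding domain — the clause headed by 'introduced'.
— Arjun: subject of the clause headed by 'introduced'; c-commands the reflexive within its binding domain — allowed (Principle A).

Yes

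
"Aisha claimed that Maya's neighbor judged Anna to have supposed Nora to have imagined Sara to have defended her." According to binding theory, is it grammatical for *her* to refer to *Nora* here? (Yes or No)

*Nora* is an R-expression; Principle C requires it to be free (not bound by any c-commanding expression).
— her: object of the clause headed by 'defended'; the pronoun does not c-command the R-expression — coreference allowed.

Yes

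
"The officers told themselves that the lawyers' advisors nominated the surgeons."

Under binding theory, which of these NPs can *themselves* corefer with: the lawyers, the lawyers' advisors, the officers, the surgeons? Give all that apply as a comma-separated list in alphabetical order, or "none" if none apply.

the officers

*themselves* is a reflexive; Principle A requires it to be bound within its binding domain — the matrix clause.
— the lawyers: possessor inside the subject DP of the clause headed by 'nominated'; does not c-command the reflexive — cannot bind it (Principle A).
— the lawyers' advisors: subject of the clause headed by 'nominated'; does not c-command the reflexive — cannot bind it (Principle A).
— the officers: subject of the matrix clause; c-commands the reflexive within its binding domain — allowed (Principle A).
— the surgeons: object of the clause headed by 'nominated'; does not c-command the reflexive — cannot bind it (Principle A).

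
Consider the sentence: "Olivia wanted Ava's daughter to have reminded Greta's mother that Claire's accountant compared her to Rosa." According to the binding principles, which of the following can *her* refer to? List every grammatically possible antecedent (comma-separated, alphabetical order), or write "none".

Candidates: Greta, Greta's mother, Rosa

Greta, Greta's mother

*her* is a pronoun; Principle B requires it to be free in its binding domain — the clause headed by 'compared'.
— Greta: possessor inside the object DP of the clause headed by 'reminded'; does not c-command the pronoun — Principle B does not apply; allowed.
— Greta's mother: object of the clause headed by 'reminded'; c-commands the pronoun but lies outside its binding domain — allowed.
— Rosa: second object of the clause headed by 'compared'; is c-commanded by the pronoun; coreference would bind this R-expression — blocked (Principle C).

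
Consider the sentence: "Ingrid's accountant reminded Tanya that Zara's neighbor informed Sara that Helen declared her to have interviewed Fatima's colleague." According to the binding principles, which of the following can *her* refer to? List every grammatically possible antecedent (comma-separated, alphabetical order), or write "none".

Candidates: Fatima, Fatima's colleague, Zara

Zara

*her* is a pronoun; Principle B requires it to be free in its binding domain — the clause headed by 'declared'.
— Fatima: possessor inside the object DP of the clause headed by 'interviewed'; is c-commanded by the pronoun; coreference would bind this R-expression — blocked (Principle C).
— Fatima's colleague: object of the clause headed by 'interviewed'; is c-commanded by the pronoun; coreference would bind this R-expression — blocked (Principle C).
— Zara: possessor inside the subject DP of the clause headed by 'informed'; does not c-command the pronoun — Principle B does not apply; allowed.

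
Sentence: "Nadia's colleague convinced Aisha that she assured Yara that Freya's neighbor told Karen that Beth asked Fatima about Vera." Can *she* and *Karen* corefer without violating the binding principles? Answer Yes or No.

*Karen* is an R-expression; Principle C requires it to be free (not bound by any c-commanding expression).
— she: subject of the clause headed by 'assured'; the pronoun c-commands the R-expression — coreference blocked (Principle C).

No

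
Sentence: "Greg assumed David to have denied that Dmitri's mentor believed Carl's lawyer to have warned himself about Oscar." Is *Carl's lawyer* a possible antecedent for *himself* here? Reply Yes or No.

*himself* is a reflexive; Principle A requires it to be bound within its binding domain — the clause headed by 'warned'.
— Carl's lawyer: subject of the clause headed by 'warned'; c-commands the reflexive within its binding domain — allowed (Principle A).

Yes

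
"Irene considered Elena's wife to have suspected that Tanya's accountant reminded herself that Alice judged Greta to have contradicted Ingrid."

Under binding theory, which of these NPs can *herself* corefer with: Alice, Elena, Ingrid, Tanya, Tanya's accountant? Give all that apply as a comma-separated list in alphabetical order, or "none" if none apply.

*herself* is a reflexive; Principle A requires it to be bound within its binding domain — the clause headed by 'reminded'.
— Alice: subject of the clause headed by 'judged'; does not c-command the reflexive — cannot bind it (Principle A).
— Elena: possessor inside the subject DP of the clause headed by 'suspected'; does not c-command the reflexive — cannot bind it (Principle A).
— Ingrid: object of the clause headed by 'contradicted'; does not c-command the reflexive — cannot bind it (Principle A).
— Tanya: possessor inside the subject DP of the clause headed by 'reminded'; does not c-command the reflexive — cannot bind it (Principle A).
— Tanya's accountant: subject of the clause headed by 'reminded'; c-commands the reflexive within its binding domain — allowed (Principle A).

Tanya's accountant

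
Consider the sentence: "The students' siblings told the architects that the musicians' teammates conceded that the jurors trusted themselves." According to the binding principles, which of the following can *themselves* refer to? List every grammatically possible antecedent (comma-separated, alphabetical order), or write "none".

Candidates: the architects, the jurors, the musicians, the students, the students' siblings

the jurors

*themselves* is a reflexive; Principle A requires it to be bound within its binding domain — the clause headed by 'trusted'.
— the architects: object of the matrix clause; c-commands the reflexive but lies outside its binding domain — cannot bind it (Principle A).
— the jurors: subject of the clause headed by 'trusted'; c-commands the reflexive within its binding domain — allowed (Principle A).
— the musicians: possessor inside the subject DP of the clause headed by 'conceded'; does not c-command the reflexive — cannot bind it (Principle A).
— the students: possessor inside the subject DP of the matrix clause; does not c-command the reflexive — cannot bind it (Principle A).
— the students' siblings: subject of the matrix clause; c-commands the reflexive but lies outside its binding domain — cannot bind it (Principle A).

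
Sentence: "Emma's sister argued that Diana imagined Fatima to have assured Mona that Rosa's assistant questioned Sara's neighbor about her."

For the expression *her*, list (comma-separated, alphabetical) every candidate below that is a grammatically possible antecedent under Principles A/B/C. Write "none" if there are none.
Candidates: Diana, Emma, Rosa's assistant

*her* is a pronoun; Principle B requires it to be free in its binding domain — the clause headed by 'questioned'.
— Diana: subject of the clause headed by 'imagined'; c-commands the pronoun but lies outside its binding domain — allowed.
— Emma: possessor inside the subject DP of the matrix clause; does not c-command the pronoun — Principle B does not apply; allowed.
— Rosa's assistant: subject of the clause headed by 'questioned'; c-commands the pronoun within its binding domain — blocked (Principle B).

Diana, Emma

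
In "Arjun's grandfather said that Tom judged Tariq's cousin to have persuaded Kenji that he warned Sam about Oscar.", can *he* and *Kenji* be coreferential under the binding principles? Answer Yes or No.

*Kenji* is an R-expression; Principle C requires it to be free (not bound by any c-commanding expression).
— he: subject of the clause headed by 'warned'; the pronoun does not c-command the R-expression — coreference allowed.

Yes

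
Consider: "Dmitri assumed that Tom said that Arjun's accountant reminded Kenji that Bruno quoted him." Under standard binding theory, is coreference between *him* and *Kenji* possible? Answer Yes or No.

*Kenji* is an R-expression; Principle C requires it to be free (not bound by any c-commanding expression).
— him: object of the clause headed by 'quoted'; the pronoun does not c-command the R-expression — coreference allowed.

Yes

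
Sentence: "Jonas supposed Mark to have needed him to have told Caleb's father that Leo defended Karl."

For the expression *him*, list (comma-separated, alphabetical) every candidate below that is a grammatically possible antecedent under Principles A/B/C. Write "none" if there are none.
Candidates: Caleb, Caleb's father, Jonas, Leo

Jonas

*him* is a pronoun; Principle B requires it to be free in its binding domain — the clause headed by 'needed'.
— Caleb: possessor inside the object DP of the clause headed by 'told'; is c-commanded by the pronoun; coreference would bind this R-expression — blocked (Principle C).
— Caleb's father: object of the clause headed by 'told'; is c-commanded by the pronoun; coreference would bind this R-expression — blocked (Principle C).
— Jonas: subject of the matrix clause; c-commands the pronoun but lies outside its binding domain — allowed.
— Leo: subject of the clause headed by 'defended'; is c-commanded by the pronoun; coreference would bind this R-expression — blocked (Principle C).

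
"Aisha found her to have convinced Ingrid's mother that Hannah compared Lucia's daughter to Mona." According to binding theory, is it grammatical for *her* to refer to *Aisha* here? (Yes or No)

No

*Aisha* is an R-expression; Principle C requires it to be free (not bound by any c-commanding expression).
— her: subject of the clause headed by 'convinced'; the R-expression locally c-commands the pronoun — coreference blocked (Principle B on the pronoun).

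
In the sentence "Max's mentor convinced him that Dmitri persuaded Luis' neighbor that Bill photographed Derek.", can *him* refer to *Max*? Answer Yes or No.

Yes

*him* is a pronoun; Principle B requires it to be free in its binding domain — the matrix clause.
— Max: possessor inside the subject DP of the matrix clause; does not c-command the pronoun — Principle B does not apply; allowed.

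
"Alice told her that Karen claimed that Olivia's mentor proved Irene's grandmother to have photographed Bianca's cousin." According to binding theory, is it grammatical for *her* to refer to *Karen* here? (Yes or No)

No

*Karen* is an R-expression; Principle C requires it to be free (not bound by any c-commanding expression).
— her: object of the matrix clause; the pronoun c-commands the R-expression — coreference blocked (Principle C).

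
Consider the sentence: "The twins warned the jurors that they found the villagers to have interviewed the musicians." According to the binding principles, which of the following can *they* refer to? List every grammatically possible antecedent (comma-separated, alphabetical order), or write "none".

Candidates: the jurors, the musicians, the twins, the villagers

*they* is a pronoun; Principle B requires it to be free in its binding domain — the clause headed by 'found'.
— the jurors: object of the matrix clause; c-commands the pronoun but lies outside its binding domain — allowed.
— the musicians: object of the clause headed by 'interviewed'; is c-commanded by the pronoun; coreference would bind this R-expression — blocked (Principle C).
— the twins: subject of the matrix clause; c-commands the pronoun but lies outside its binding domain — allowed.
— the villagers: subject of the clause headed by 'interviewed'; is c-commanded by the pronoun; coreference would bind this R-expression — blocked (Principle C).

the jurors, the twins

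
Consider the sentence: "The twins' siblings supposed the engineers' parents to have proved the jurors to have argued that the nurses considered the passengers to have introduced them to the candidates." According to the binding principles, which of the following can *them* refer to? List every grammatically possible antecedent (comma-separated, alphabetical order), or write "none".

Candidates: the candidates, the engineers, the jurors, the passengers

the engineers, the jurors

*them* is a pronoun; Principle B requires it to be free in its binding domain — the clause headed by 'introduced'.
— the candidates: second object of the clause headed by 'introduced'; is c-commanded by the pronoun; coreference would bind this R-expression — blocked (Principle C).
— the engineers: possessor inside the subject DP of the clause headed by 'proved'; does not c-command the pronoun — Principle B does not apply; allowed.
— the jurors: subject of the clause headed by 'argued'; c-commands the pronoun but lies outside its binding domain — allowed.
— the passengers: subject of the clause headed by 'introduced'; c-commands the pronoun within its binding domain — blocked (Principle B).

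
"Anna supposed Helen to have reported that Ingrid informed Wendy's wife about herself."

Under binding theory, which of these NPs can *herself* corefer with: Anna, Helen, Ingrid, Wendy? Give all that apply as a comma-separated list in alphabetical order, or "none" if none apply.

*herself* is a reflexive; Principle A requires it to be bound within its binding domain — the clause headed by 'informed'.
— Anna: subject of the matrix clause; c-commands the reflexive but lies outside its binding domain — cannot bind it (Principle A).
— Helen: subject of the clause headed by 'reported'; c-commands the reflexive but lies outside its binding domain — cannot bind it (Principle A).
— Ingrid: subject of the clause headed by 'informed'; c-commands the reflexive within its binding domain — allowed (Principle A).
— Wendy: possessor inside the object DP of the clause headed by 'informed'; does not c-command the reflexive — cannot bind it (Principle A).

Ingrid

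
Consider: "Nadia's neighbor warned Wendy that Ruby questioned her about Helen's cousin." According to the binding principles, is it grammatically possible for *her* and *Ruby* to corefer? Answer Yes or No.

No

*her* is a pronoun; Principle B requires it to be free in its binding domain — the clause headed by 'questioned'.
— Ruby: subject of the clause headed by 'questioned'; c-commands the pronoun within its binding domain — blocked (Principle B).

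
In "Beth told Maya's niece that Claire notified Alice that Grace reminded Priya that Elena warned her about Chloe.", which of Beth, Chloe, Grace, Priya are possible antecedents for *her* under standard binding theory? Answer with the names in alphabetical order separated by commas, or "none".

*her* is a pronoun; Principle B requires it to be free in its binding domain — the clause headed by 'warned'.
— Beth: subject of the matrix clause; c-commands the pronoun but lies outside its binding domain — allowed.
— Chloe: second object of the clause headed by 'warned'; is c-commanded by the pronoun; coreference would bind this R-expression — blocked (Principle C).
— Grace: subject of the clause headed by 'reminded'; c-commands the pronoun but lies outside its binding domain — allowed.
— Priya: object of the clause headed by 'reminded'; c-commands the pronoun but lies outside its binding domain — allowed.

Beth, Grace, Priya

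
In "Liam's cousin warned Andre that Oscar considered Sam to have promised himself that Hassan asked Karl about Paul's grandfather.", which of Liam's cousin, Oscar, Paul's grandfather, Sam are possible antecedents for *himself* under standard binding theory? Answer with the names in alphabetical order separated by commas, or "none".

*himself* is a reflexive; Principle A requires it to be bound within its binding domain — the clause headed by 'promised'.
— Liam's cousin: subject of the matrix clause; c-commands the reflexive but lies outside its binding domain — cannot bind it (Principle A).
— Oscar: subject of the clause headed by 'considered'; c-commands the reflexive but lies outside its binding domain — cannot bind it (Principle A).
— Paul's grandfather: second object of the clause headed by 'asked'; does not c-command the reflexive — cannot bind it (Principle A).
— Sam: subject of the clause headed by 'promised'; c-commands the reflexive within its binding domain — allowed (Principle A).

Sam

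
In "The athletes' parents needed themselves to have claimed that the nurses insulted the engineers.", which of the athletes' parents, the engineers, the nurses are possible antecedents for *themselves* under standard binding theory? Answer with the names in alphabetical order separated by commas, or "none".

*themselves* is a reflexive; Principle A requires it to be bound within its binding domain — the matrix clause.
— the athletes' parents: subject of the matrix clause; c-commands the reflexive within its binding domain — allowed (Principle A).
— the engineers: object of the clause headed by 'insulted'; does not c-command the reflexive — cannot bind it (Principle A).
— the nurses: subject of the clause headed by 'insulted'; does not c-command the reflexive — cannot bind it (Principle A).

the athletes' parents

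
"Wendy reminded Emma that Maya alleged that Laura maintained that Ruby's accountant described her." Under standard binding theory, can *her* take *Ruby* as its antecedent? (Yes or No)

*her* is a pronoun; Principle B requires it to be free in its binding domain — the clause headed by 'described'.
— Ruby: possessor inside the subject DP of the clause headed by 'described'; does not c-command the pronoun — Principle B does not apply; allowed.

Yes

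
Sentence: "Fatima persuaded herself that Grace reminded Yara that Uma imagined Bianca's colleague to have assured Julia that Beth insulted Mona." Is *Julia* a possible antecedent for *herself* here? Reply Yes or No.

No

*herself* is a reflexive; Principle A requires it to be bound within its binding domain — the matrix clause.
— Julia: object of the clause headed by 'assured'; does not c-command the reflexive — cannot bind it (Principle A).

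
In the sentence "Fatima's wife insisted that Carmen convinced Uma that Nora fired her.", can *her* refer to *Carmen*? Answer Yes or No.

*her* is a pronoun; Principle B requires it to be free in its binding domain — the clause headed by 'fired'.
— Carmen: subject of the clause headed by 'convinced'; c-commands the pronoun but lies outside its binding domain — allowed.

Yes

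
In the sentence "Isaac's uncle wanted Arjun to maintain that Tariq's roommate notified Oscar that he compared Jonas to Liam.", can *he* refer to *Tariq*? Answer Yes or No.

*he* is a pronoun; Principle B requires it to be free in its binding domain — the clause headed by 'compared'.
— Tariq: possessor inside the subject DP of the clause headed by 'notified'; does not c-command the pronoun — Principle B does not apply; allowed.

Yes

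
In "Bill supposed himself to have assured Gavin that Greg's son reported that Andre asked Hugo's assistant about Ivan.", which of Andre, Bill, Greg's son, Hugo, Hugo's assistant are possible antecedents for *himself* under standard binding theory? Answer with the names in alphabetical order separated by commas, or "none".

Bill

*himself* is a reflexive; Principle A requires it to be bound within its binding domain — the matrix clause.
— Andre: subject of the clause headed by 'asked'; does not c-command the reflexive — cannot bind it (Principle A).
— Bill: subject of the matrix clause; c-commands the reflexive within its binding domain — allowed (Principle A).
— Greg's son: subject of the clause headed by 'reported'; does not c-command the reflexive — cannot bind it (Principle A).
— Hugo: possessor inside the object DP of the clause headed by 'asked'; does not c-command the reflexive — cannot bind it (Principle A).
— Hugo's assistant: object of the clause headed by 'asked'; does not c-command the reflexive — cannot bind it (Principle A).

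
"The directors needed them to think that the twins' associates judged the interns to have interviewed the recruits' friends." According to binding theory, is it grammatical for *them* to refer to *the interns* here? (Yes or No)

No

*the interns* is an R-expression; Principle C requires it to be free (not bound by any c-commanding expression).
— them: subject of the clause headed by 'think'; the pronoun c-commands the R-expression — coreference blocked (Principle C).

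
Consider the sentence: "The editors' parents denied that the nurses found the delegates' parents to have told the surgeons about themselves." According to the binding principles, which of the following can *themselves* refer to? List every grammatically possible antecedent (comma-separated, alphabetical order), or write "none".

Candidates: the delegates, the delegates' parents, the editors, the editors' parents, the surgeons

the delegates' parents, the surgeons

*themselves* is a reflexive; Principle A requires it to be bound within its binding domain — the clause headed by 'told'.
— the delegates: possessor inside the subject DP of the clause headed by 'told'; does not c-command the reflexive — cannot bind it (Principle A).
— the delegates' parents: subject of the clause headed by 'told'; c-commands the reflexive within its binding domain — allowed (Principle A).
— the editors: possessor inside the subject DP of the matrix clause; does not c-command the reflexive — cannot bind it (Principle A).
— the editors' parents: subject of the matrix clause; c-commands the reflexive but lies outside its binding domain — cannot bind it (Principle A).
— the surgeons: object of the clause headed by 'told'; c-commands the reflexive within its binding domain — allowed (Principle A).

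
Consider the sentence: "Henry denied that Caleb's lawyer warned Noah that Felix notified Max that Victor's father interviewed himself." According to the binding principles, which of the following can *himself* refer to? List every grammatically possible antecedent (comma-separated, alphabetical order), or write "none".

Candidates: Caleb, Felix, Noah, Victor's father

*himself* is a reflexive; Principle A requires it to be bound within its binding domain — the clause headed by 'interviewed'.
— Caleb: possessor inside the subject DP of the clause headed by 'warned'; does not c-command the reflexive — cannot bind it (Principle A).
— Felix: subject of the clause headed by 'notified'; c-commands the reflexive but lies outside its binding domain — cannot bind it (Principle A).
— Noah: object of the clause headed by 'warned'; c-commands the reflexive but lies outside its binding domain — cannot bind it (Principle A).
— Victor's father: subject of the clause headed by 'interviewed'; c-commands the reflexive within its binding domain — allowed (Principle A).

Victor's father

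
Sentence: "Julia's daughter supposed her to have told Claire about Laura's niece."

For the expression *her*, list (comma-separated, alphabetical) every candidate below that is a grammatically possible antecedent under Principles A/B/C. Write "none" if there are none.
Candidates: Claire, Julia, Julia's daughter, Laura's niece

Julia

*her* is a pronoun; Principle B requires it to be free in its binding domain — the matrix clause.
— Claire: object of the clause headed by 'told'; is c-commanded by the pronoun; coreference would bind this R-expression — blocked (Principle C).
— Julia: possessor inside the subject DP of the matrix clause; does not c-command the pronoun — Principle B does not apply; allowed.
— Julia's daughter: subject of the matrix clause; c-commands the pronoun within its binding domain — blocked (Principle B).
— Laura's niece: second object of the clause headed by 'told'; is c-commanded by the pronoun; coreference would bind this R-expression — blocked (Principle C).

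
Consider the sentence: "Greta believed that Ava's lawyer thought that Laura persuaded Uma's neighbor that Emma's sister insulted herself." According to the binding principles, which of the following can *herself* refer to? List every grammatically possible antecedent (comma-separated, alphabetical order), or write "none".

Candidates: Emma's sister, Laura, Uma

Emma's sister

*herself* is a reflexive; Principle A requires it to be bound within its binding domain — the clause headed by 'insulted'.
— Emma's sister: subject of the clause headed by 'insulted'; c-commands the reflexive within its binding domain — allowed (Principle A).
— Laura: subject of the clause headed by 'persuaded'; c-commands the reflexive but lies outside its binding domain — cannot bind it (Principle A).
— Uma: possessor inside the object DP of the clause headed by 'persuaded'; does not c-command the reflexive — cannot bind it (Principle A).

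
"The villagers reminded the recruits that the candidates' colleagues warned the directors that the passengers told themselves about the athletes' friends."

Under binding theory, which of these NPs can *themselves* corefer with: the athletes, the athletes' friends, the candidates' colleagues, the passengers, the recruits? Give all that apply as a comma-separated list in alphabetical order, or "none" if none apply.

*themselves* is a reflexive; Principle A requires it to be bound within its binding domain — the clause headed by 'told'.
— the athletes: possessor inside the second object DP of the clause headed by 'told'; does not c-command the reflexive — cannot bind it (Principle A).
— the athletes' friends: second object of the clause headed by 'told'; does not c-command the reflexive — cannot bind it (Principle A).
— the candidates' colleagues: subject of the clause headed by 'warned'; c-commands the reflexive but lies outside its binding domain — cannot bind it (Principle A).
— the passengers: subject of the clause headed by 'told'; c-commands the reflexive within its binding domain — allowed (Principle A).
— the recruits: object of the matrix clause; c-commands the reflexive but lies outside its binding domain — cannot bind it (Principle A).

the passengers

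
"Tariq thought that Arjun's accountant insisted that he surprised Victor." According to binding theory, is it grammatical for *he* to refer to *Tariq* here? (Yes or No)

*Tariq* is an R-expression; Principle C requires it to be free (not bound by any c-commanding expression).
— he: subject of the clause headed by 'surprised'; the pronoun does not c-command the R-expression — coreference allowed.

Yes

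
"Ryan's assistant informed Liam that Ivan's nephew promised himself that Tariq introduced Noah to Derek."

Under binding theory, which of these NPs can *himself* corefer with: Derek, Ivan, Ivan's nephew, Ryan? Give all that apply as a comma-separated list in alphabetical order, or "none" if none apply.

*himself* is a reflexive; Principle A requires it to be bound within its binding domain — the clause headed by 'promised'.
— Derek: second object of the clause headed by 'introduced'; does not c-command the reflexive — cannot bind it (Principle A).
— Ivan: possessor inside the subject DP of the clause headed by 'promised'; does not c-command the reflexive — cannot bind it (Principle A).
— Ivan's nephew: subject of the clause headed by 'promised'; c-commands the reflexive within its binding domain — allowed (Principle A).
— Ryan: possessor inside the subject DP of the matrix clause; does not c-command the reflexive — cannot bind it (Principle A).

Ivan's nephew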